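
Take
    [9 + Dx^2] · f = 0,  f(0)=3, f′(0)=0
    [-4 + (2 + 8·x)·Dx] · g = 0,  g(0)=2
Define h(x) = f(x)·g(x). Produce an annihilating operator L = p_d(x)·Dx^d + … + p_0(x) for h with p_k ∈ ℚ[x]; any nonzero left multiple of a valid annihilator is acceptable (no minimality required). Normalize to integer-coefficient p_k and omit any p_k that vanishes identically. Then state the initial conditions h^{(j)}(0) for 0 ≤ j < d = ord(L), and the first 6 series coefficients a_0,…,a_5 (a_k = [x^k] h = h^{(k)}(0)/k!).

L = (21 + 72·x + 144·x^2) + (-4 - 16·x)·Dx + (1 + 8·x + 16·x^2)·Dx^2  (order 2).
h: a_k = 6, 12, -39, -30, 57/4, 201/2, …
ICs: h(0) = 6, h′(0) = 12.

f: a_k = 3, 0, -27/2, 0, 81/8, 0, …
g: a_k = 2, 4, -4, 8, -20, 56, …
Sym-product of L_f,L_g gives L₀ (≤ ord 2).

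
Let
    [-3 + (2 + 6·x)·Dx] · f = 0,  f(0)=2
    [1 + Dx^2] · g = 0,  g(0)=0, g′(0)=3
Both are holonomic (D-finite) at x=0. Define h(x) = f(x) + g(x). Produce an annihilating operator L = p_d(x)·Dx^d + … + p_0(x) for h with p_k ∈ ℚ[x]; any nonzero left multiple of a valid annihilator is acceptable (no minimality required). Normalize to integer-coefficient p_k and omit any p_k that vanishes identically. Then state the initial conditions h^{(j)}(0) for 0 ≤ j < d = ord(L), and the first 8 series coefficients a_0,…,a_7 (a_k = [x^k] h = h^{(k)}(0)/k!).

L = (-93 - 72·x - 108·x^2) + (-10 + 18·x + 216·x^2 + 216·x^3)·Dx + (-93 - 72·x - 108·x^2)·Dx^2 + (-10 + 18·x + 216·x^2 + 216·x^3)·Dx^3  (order 3).
h: a_k = 2, 6, -9/4, 23/8, -405/64, 8521/640, -15309/512, 7577891/107520, …
ICs: h(0) = 2, h′(0) = 6, h′′(0) = -9/2.

f: a_k = 2, 3, -9/4, 27/8, -405/64, 1701/128, -15309/512, 72171/1024, …
g: a_k = 0, 3, 0, -1/2, 0, 1/40, 0, -1/1680, …
Sum ⇒ L₀ = lclm(L_f,L_g) in ℚ(x)⟨Dx⟩.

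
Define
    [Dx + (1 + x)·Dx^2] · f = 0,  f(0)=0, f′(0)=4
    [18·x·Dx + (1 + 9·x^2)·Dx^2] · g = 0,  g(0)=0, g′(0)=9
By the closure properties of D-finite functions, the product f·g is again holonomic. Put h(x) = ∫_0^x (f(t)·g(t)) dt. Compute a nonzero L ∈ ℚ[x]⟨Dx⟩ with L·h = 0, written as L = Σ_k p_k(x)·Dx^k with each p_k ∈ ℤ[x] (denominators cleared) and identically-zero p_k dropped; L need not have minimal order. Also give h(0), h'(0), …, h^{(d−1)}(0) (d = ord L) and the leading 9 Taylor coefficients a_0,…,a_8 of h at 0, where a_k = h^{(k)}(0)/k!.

L = (1368 + 2700·x + 37584·x^2 + 95580·x^3 + 87480·x^4 + 37908·x^5 + 26244·x^7)·Dx^2 + (1298 + 9180·x + 54612·x^2 + 194724·x^3 + 324000·x^4 + 271188·x^5 + 102060·x^6 + 78732·x^7 + 91854·x^8)·Dx^3 + (76 + 2848·x + 12096·x^2 + 43992·x^3 + 117288·x^4 + 173016·x^5 + 139968·x^6 + 75816·x^7 + 78732·x^8 + 52488·x^9)·Dx^4 + (37 + 146·x + 901·x^2 + 2808·x^3 + 7362·x^4 + 15228·x^5 + 21546·x^6 + 17496·x^7 + 12393·x^8 + 13122·x^9 + 6561·x^10)·Dx^5  (order 5).
h: a_k = 0, 0, 0, 12, -9/2, -96/5, 15/2, 396/5, -1353/40, …
ICs: h(0) = 0, h′(0) = 0, h′′(0) = 0, h′′′(0) = 72, h′′′′(0) = -108.

f: a_k = 0, 4, -2, 4/3, -1, 4/5, -2/3, 4/7, -1/2, …
g: a_k = 0, 9, 0, -27, 0, 729/5, 0, -6561/7, 0, …
Sym-product of L_f,L_g gives L₀ (≤ ord 4).
h=∫₀ˣh₀: take L = L₀·Dx.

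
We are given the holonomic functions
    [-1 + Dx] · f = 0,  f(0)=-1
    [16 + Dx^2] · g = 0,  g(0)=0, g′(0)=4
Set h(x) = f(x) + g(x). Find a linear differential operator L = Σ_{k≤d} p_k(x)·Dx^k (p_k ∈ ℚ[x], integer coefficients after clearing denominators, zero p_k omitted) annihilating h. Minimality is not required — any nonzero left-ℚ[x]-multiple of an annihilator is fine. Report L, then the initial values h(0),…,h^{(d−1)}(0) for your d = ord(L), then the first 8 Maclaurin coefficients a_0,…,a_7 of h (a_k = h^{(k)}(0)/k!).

L = -16 + 16·Dx - Dx^2 + Dx^3  (order 3).
h: a_k = -1, 3, -1/2, -65/6, -1/24, 341/40, -1/720, -3277/1008, …
ICs: h(0) = -1, h′(0) = 3, h′′(0) = -1.

f: a_k = -1, -1, -1/2, -1/6, -1/24, -1/120, -1/720, -1/5040, …
g: a_k = 0, 4, 0, -32/3, 0, 128/15, 0, -1024/315, …
h₀=f+g: left-lcm gives L₀, ord ≤ 3.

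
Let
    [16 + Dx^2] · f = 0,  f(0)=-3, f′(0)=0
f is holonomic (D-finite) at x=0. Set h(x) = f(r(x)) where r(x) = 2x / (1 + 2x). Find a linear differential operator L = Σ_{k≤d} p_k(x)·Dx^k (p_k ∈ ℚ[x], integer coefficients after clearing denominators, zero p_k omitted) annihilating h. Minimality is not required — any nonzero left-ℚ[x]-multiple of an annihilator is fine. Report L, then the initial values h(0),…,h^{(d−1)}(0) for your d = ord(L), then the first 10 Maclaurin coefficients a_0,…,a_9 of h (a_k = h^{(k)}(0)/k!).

L = 64 + (4 + 24·x + 48·x^2 + 32·x^3)·Dx + (1 + 8·x + 24·x^2 + 32·x^3 + 16·x^4)·Dx^2  (order 2).
h: a_k = -3, 0, 96, -384, 640, 1024, -175616/15, 251904/5, -3217408/21, 36732928/105, …
ICs: h(0) = -3, h′(0) = 0.

f: a_k = -3, 0, 24, 0, -32, 0, 256/15, 0, -512/105, 0, …
Substitute x→r, Dx→(1/r')Dx; clear ⇒ L₀.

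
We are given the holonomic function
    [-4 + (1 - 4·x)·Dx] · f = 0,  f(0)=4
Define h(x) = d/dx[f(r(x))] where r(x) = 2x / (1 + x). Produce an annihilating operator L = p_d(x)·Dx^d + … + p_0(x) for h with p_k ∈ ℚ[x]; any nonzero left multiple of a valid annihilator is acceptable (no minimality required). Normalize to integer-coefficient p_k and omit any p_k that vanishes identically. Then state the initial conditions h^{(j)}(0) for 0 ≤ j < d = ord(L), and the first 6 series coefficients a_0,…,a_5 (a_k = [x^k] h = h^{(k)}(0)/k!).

L = 14 + (-1 + 7·x)·Dx  (order 1).
h: a_k = 32, 448, 4704, 43904, 384160, 3226944, …
ICs: h(0) = 32.

f: a_k = 4, 16, 64, 256, 1024, 4096, …
L₀ from L_f via x↦r, Dx↦r'^{-1}Dx.
Differentiate: ansatz ord ≤ ord L₀ ⇒ L.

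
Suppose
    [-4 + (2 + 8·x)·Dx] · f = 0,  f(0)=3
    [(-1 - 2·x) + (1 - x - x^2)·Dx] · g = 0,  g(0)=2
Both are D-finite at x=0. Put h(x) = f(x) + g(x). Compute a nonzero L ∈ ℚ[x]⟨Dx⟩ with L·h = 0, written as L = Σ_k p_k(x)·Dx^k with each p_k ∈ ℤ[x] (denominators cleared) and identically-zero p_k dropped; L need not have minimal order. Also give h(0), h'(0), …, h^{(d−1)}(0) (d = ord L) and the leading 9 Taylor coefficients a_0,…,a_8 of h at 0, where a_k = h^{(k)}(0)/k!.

L = (12 + 48·x + 48·x^2 + 40·x^3) + (-8 - 30·x - 114·x^2 - 152·x^3 - 100·x^4)·Dx + (-1 + 5·x + 39·x^2 - 6·x^3 - 82·x^4 - 40·x^5)·Dx^2  (order 2).
h: a_k = 5, 8, -2, 18, -20, 100, -226, 834, -2506, …
ICs: h(0) = 5, h′(0) = 8.

f: a_k = 3, 6, -6, 12, -30, 84, -252, 792, -2574, …
g: a_k = 2, 2, 4, 6, 10, 16, 26, 42, 68, …
f+g: L₀ = lclm(L_f,L_g), ord ≤ 1+1.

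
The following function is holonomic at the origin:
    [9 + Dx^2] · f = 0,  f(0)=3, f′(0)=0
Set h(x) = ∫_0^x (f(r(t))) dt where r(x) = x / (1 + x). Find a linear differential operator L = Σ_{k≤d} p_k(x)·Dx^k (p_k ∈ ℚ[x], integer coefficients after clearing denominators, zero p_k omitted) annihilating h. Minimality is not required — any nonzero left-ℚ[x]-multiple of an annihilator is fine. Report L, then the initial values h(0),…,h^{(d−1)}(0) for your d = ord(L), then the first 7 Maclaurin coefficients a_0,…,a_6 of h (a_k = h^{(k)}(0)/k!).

L = 9·Dx + (2 + 6·x + 6·x^2 + 2·x^3)·Dx^2 + (1 + 4·x + 6·x^2 + 4·x^3 + x^4)·Dx^3  (order 3).
h: a_k = 0, 3, 0, -9/2, 27/4, -243/40, 9/4, …
ICs: h(0) = 0, h′(0) = 3, h′′(0) = 0.

f: a_k = 3, 0, -27/2, 0, 81/8, 0, -243/80, …
Substitute x→r, Dx→(1/r')Dx; clear ⇒ L₀.
h=∫h₀ ⇒ L = L₀·Dx.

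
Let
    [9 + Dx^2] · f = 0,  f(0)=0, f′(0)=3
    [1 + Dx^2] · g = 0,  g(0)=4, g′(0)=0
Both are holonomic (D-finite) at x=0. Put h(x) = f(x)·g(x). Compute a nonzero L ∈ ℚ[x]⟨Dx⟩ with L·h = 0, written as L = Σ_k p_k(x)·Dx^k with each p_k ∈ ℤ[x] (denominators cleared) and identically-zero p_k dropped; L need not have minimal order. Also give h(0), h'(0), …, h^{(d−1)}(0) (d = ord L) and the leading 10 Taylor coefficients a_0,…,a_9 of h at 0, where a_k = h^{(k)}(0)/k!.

f: a_k = 0, 3, 0, -9/2, 0, 81/40, 0, -243/560, 0, 243/4480, …
g: a_k = 4, 0, -2, 0, 1/6, 0, -1/180, 0, 1/10080, 0, …
h₀=f·g: eliminate ⇒ L₀, order ≤ 2·2.
L = 64 + 20·Dx^2 + Dx^4  (order 4).
h: a_k = 0, 12, 0, -24, 0, 88/5, 0, -688/105, 0, 152/105, …
ICs: h(0) = 0, h′(0) = 12, h′′(0) = 0, h′′′(0) = -144.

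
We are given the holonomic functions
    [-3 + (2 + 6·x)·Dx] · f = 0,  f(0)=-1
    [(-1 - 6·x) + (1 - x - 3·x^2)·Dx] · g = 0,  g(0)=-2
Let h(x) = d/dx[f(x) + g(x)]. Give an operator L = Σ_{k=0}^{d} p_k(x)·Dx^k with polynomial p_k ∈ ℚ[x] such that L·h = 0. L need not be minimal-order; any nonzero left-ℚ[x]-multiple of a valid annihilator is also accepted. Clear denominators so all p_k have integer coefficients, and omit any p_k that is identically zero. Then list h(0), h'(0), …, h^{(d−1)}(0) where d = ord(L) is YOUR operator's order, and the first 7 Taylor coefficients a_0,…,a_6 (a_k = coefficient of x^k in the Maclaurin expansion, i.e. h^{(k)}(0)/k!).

f: a_k = -1, -3/2, 9/8, -27/16, 405/128, -1701/256, 15309/1024, …
g: a_k = -2, -2, -8, -14, -38, -80, -194, …
L₀ := lclm(L_f,L_g); ord L₀ ≤ 1+1.
Differentiate: ansatz ord ≤ ord L₀ ⇒ L.
L = (-468 - 2754·x - 7452·x^2 - 6804·x^3 - 7290·x^4) + (-141 - 2052·x - 10179·x^2 - 21384·x^3 - 26001·x^4 - 21870·x^5)·Dx + (38 + 274·x + 546·x^2 - 234·x^3 - 2970·x^4 - 6642·x^5 - 4860·x^6)·Dx^2  (order 2).
h: a_k = -7/2, -55/4, -753/16, -4459/32, -110905/256, -550041/512, -6727021/2048, …
ICs: h(0) = -7/2, h′(0) = -55/4.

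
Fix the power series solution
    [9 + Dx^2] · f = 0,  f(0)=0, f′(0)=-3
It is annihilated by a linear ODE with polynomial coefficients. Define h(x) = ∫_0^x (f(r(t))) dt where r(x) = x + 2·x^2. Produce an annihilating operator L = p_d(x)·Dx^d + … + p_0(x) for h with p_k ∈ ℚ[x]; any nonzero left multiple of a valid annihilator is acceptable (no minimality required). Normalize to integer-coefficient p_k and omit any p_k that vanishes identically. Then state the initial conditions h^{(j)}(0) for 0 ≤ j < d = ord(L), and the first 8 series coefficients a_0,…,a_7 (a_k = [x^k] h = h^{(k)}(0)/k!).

f: a_k = 0, -3, 0, 9/2, 0, -81/40, 0, 243/560, …
L₀ from L_f via x↦r, Dx↦r'^{-1}Dx.
∫: right-multiply L₀ by Dx.
L = (9 + 108·x + 432·x^2 + 576·x^3)·Dx - 4·Dx^2 + (1 + 4·x)·Dx^3  (order 3).
h: a_k = 0, 0, -3/2, -2, 9/8, 27/5, 693/80, 9/4, …
ICs: h(0) = 0, h′(0) = 0, h′′(0) = -3.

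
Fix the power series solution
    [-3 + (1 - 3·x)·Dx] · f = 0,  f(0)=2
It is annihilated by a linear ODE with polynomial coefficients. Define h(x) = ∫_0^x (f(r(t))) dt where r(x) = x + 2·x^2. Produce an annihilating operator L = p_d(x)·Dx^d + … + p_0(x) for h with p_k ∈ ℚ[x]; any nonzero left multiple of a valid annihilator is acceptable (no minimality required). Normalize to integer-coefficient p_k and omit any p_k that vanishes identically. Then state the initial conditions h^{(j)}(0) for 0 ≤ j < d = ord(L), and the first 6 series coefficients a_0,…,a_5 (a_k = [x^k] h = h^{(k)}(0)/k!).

L = (3 + 12·x)·Dx + (-1 + 3·x + 6·x^2)·Dx^2  (order 2).
h: a_k = 0, 2, 3, 10, 63/2, 558/5, …
ICs: h(0) = 0, h′(0) = 2.

f: a_k = 2, 6, 18, 54, 162, 486, …
Substitute x→r, Dx→(1/r')Dx; clear ⇒ L₀.
∫: right-multiply L₀ by Dx.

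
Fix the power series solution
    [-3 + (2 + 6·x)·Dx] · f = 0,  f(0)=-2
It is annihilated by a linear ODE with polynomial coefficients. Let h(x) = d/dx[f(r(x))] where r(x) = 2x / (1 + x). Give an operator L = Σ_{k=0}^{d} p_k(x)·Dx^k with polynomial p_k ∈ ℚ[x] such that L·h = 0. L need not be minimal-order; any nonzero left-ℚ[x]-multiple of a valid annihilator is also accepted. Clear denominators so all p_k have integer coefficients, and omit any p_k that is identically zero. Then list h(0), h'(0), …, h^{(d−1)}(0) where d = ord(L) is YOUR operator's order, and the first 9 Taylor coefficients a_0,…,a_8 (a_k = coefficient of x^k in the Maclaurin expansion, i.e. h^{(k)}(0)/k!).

f: a_k = -2, -3, 9/4, -27/8, 405/64, -1701/128, 15309/512, -72171/1024, 2814669/16384, …
Substitute x→r, Dx→(1/r')Dx; clear ⇒ L₀.
Differentiate: ansatz ord ≤ ord L₀ ⇒ L.
L = (-5 - 14·x) + (-1 - 8·x - 7·x^2)·Dx  (order 1).
h: a_k = -6, 30, -153, 861, -20685/4, 128961/4, -1644825/8, 10648221/8, -557431281/64, …
ICs: h(0) = -6.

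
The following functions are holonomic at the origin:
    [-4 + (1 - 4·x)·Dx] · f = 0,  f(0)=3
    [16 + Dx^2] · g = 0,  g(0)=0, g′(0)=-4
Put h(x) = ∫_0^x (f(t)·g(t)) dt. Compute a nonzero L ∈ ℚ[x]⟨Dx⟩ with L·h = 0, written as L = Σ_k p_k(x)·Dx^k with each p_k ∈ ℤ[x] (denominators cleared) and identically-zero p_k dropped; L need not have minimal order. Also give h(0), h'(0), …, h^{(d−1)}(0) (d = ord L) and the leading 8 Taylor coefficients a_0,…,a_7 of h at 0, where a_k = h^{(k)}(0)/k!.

f: a_k = 3, 12, 48, 192, 768, 3072, 12288, 49152, …
g: a_k = 0, -4, 0, 32/3, 0, -128/15, 0, 1024/315, …
Sym-product of L_f,L_g gives L₀ (≤ ord 2).
Integrate: L := L₀·Dx.
L = (-16 + 64·x)·Dx + 8·Dx^2 + (-1 + 4·x)·Dx^3  (order 3).
h: a_k = 0, 0, -6, -16, -40, -128, -6464/15, -51712/35, …
ICs: h(0) = 0, h′(0) = 0, h′′(0) = -12.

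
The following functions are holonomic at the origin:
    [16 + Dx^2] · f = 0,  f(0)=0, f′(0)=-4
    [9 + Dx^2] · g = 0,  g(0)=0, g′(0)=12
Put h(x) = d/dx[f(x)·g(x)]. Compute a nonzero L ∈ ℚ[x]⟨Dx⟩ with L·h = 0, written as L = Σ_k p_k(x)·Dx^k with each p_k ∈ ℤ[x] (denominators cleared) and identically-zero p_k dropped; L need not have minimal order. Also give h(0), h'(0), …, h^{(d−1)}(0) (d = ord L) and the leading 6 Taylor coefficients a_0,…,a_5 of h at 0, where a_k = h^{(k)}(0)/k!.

L = 49 + 50·Dx^2 + Dx^4  (order 4).
h: a_k = 0, -96, 0, 800, 0, -9804/5, …
ICs: h(0) = 0, h′(0) = -96, h′′(0) = 0, h′′′(0) = 4800.

f: a_k = 0, -4, 0, 32/3, 0, -128/15, …
g: a_k = 0, 12, 0, -18, 0, 81/10, …
Sym-product of L_f,L_g gives L₀ (≤ ord 4).
Derive L from L₀ (diff closure).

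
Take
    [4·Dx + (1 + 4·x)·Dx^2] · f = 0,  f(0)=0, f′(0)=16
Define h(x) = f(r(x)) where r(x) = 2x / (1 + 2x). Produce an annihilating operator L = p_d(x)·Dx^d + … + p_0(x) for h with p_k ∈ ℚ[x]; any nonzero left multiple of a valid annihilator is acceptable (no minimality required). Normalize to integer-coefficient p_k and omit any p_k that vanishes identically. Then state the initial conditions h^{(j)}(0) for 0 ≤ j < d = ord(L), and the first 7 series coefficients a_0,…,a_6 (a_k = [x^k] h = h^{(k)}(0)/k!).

f: a_k = 0, 16, -32, 256/3, -256, 4096/5, -8192/3, …
Substitute x→r, Dx→(1/r')Dx; clear ⇒ L₀.
L = (12 + 40·x)·Dx + (1 + 12·x + 20·x^2)·Dx^2  (order 2).
h: a_k = 0, 32, -192, 3968/3, -9984, 399872/5, -666624, …
ICs: h(0) = 0, h′(0) = 32.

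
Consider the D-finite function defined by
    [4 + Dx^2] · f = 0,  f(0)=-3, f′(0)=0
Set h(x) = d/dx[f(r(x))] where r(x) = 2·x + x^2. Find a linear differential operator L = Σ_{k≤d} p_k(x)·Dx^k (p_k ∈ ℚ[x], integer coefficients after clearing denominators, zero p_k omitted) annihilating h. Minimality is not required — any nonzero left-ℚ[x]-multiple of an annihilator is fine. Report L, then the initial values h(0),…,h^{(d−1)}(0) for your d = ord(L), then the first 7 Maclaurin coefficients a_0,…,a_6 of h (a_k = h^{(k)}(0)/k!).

f: a_k = -3, 0, 6, 0, -2, 0, 4/15, …
Substitute x→r, Dx→(1/r')Dx; clear ⇒ L₀.
h₀' ⇒ L via d/dx closure of L₀.
L = (19 + 64·x + 96·x^2 + 64·x^3 + 16·x^4) + (-3 - 3·x)·Dx + (1 + 2·x + x^2)·Dx^2  (order 2).
h: a_k = 0, 48, 72, -104, -320, -928/5, 1232/5, …
ICs: h(0) = 0, h′(0) = 48.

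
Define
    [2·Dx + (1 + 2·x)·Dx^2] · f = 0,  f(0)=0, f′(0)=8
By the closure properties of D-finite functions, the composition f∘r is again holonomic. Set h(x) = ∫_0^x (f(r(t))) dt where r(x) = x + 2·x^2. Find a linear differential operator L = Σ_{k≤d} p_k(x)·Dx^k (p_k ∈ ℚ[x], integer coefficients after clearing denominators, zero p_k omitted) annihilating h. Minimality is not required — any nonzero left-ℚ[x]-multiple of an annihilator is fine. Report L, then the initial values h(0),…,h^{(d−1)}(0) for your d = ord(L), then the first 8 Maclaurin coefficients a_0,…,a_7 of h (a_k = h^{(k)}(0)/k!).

f: a_k = 0, 8, -8, 32/3, -16, 128/5, -128/3, 512/7, …
h₀=f(r): pull back L_f along r ⇒ L₀.
Integrate: L := L₀·Dx.
L = (-2 + 8·x + 16·x^2)·Dx^2 + (1 + 6·x + 12·x^2 + 16·x^3)·Dx^3  (order 3).
h: a_k = 0, 0, 4, 8/3, -16/3, 16/5, 64/15, -256/21, …
ICs: h(0) = 0, h′(0) = 0, h′′(0) = 8.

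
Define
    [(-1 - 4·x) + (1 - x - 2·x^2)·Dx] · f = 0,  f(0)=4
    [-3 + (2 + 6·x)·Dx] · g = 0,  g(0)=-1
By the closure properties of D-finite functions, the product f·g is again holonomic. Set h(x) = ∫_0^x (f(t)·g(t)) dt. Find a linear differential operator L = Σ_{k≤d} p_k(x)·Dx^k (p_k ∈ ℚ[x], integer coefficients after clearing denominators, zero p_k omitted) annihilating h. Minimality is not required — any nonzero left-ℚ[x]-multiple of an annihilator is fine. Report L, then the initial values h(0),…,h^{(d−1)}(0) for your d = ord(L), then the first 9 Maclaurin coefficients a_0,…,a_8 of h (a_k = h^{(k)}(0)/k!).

f: a_k = 4, 4, 12, 20, 44, 84, 172, 340, 684, …
g: a_k = -1, -3/2, 9/8, -27/16, 405/128, -1701/256, 15309/1024, -72171/2048, 2814669/32768, …
h₀=f·g: eliminate ⇒ L₀, order ≤ 1·1.
Integrate: L := L₀·Dx.
L = (5 + 11·x + 18·x^2)·Dx + (-2 - 4·x + 10·x^2 + 12·x^3)·Dx^2  (order 2).
h: a_k = 0, -4, -5, -9/2, -161/16, -1747/160, -3449/128, -54031/1792, -345785/4096, …
ICs: h(0) = 0, h′(0) = -4.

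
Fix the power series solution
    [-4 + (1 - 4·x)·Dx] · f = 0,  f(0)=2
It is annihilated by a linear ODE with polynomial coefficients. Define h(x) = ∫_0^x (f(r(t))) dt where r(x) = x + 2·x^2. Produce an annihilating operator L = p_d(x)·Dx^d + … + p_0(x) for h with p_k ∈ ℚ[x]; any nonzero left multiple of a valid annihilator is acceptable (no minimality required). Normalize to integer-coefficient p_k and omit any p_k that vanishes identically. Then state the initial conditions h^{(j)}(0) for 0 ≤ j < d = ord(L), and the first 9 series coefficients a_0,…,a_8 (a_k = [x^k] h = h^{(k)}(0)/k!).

f: a_k = 2, 8, 32, 128, 512, 2048, 8192, 32768, 131072, …
h₀=f(r): pull back L_f along r ⇒ L₀.
h=∫₀ˣh₀: take L = L₀·Dx.
L = (4 + 16·x)·Dx + (-1 + 4·x + 8·x^2)·Dx^2  (order 2).
h: a_k = 0, 2, 4, 16, 64, 1408/5, 1280, 41984/7, 28672, …
ICs: h(0) = 0, h′(0) = 2.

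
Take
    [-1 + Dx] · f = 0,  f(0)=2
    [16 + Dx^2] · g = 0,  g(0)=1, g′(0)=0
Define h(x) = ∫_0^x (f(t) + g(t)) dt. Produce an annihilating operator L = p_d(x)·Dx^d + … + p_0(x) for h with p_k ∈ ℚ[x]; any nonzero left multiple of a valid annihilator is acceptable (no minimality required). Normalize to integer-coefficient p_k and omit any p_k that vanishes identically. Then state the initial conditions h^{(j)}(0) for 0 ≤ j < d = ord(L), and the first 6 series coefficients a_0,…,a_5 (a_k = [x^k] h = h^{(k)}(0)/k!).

L = -16·Dx + 16·Dx^2 - Dx^3 + Dx^4  (order 4).
h: a_k = 0, 3, 1, -7/3, 1/12, 43/20, …
ICs: h(0) = 0, h′(0) = 3, h′′(0) = 2, h′′′(0) = -14.

f: a_k = 2, 2, 1, 1/3, 1/12, 1/60, …
g: a_k = 1, 0, -8, 0, 32/3, 0, …
h₀=f+g: left-lcm gives L₀, ord ≤ 3.
h=∫h₀ ⇒ L = L₀·Dx.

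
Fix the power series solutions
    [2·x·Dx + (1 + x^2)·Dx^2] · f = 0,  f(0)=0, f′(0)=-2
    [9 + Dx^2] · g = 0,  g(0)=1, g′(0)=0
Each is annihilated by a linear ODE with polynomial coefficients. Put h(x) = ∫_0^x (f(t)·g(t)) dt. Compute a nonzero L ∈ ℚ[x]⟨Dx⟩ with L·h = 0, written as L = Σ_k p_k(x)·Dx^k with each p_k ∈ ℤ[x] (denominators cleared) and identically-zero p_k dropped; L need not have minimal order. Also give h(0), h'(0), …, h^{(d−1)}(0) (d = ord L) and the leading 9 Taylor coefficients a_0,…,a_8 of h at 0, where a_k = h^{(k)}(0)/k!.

L = (1170 + 3834·x^2 + 4779·x^4 + 2916·x^6 + 729·x^8)·Dx + (396·x + 1044·x^3 + 972·x^5 + 324·x^7)·Dx^2 + (220 + 768·x^2 + 1026·x^4 + 648·x^6 + 162·x^8)·Dx^3 + (44·x + 116·x^3 + 108·x^5 + 36·x^7)·Dx^4 + (10 + 38·x^2 + 55·x^4 + 36·x^6 + 9·x^8)·Dx^5  (order 5).
h: a_k = 0, 0, -1, 0, 29/12, 0, -203/120, 0, 1781/2240, …
ICs: h(0) = 0, h′(0) = 0, h′′(0) = -2, h′′′(0) = 0, h′′′′(0) = 58.

f: a_k = 0, -2, 0, 2/3, 0, -2/5, 0, 2/7, 0, …
g: a_k = 1, 0, -9/2, 0, 27/8, 0, -81/80, 0, 729/4480, …
Product ⇒ symmetric product L₀, ord ≤ 4.
h=∫h₀ ⇒ L = L₀·Dx.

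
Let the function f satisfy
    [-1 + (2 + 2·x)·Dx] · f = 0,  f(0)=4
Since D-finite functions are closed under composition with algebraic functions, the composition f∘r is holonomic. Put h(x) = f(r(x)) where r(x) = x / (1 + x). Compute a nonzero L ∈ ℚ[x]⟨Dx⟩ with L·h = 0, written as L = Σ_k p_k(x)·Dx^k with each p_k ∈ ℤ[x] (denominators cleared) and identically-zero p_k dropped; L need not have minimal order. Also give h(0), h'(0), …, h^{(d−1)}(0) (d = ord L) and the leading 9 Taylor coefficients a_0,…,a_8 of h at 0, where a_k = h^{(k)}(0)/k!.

f: a_k = 4, 2, -1/2, 1/4, -5/32, 7/64, -21/256, 33/512, -429/8192, …
Substitute x→r, Dx→(1/r')Dx; clear ⇒ L₀.
L = -1 + (2 + 6·x + 4·x^2)·Dx  (order 1).
h: a_k = 4, 2, -5/2, 13/4, -141/32, 399/64, -2353/256, 7205/512, -182461/8192, …
ICs: h(0) = 4.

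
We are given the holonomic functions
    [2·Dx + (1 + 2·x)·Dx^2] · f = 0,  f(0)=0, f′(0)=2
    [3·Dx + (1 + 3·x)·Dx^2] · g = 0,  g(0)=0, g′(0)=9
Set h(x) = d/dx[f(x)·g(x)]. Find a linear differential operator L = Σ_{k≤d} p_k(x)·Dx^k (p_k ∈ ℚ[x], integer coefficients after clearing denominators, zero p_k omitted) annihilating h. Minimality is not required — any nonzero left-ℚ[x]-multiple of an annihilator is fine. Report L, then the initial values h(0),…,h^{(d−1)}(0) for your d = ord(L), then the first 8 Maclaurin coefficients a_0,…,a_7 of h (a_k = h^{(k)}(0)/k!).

L = (156 + 720·x + 864·x^2) + (310 + 2244·x + 5400·x^2 + 4320·x^3)·Dx + (88 + 860·x + 3132·x^2 + 5040·x^3 + 3024·x^4)·Dx^2 + (5 + 62·x + 305·x^2 + 744·x^3 + 900·x^4 + 432·x^5)·Dx^3  (order 3).
h: a_k = 0, 36, -135, 420, -2475/2, 17901/5, -10311, 1040688/35, …
ICs: h(0) = 0, h′(0) = 36, h′′(0) = -270.

f: a_k = 0, 2, -2, 8/3, -4, 32/5, -32/3, 128/7, …
g: a_k = 0, 9, -27/2, 27, -243/4, 729/5, -729/2, 6561/7, …
Product ⇒ symmetric product L₀, ord ≤ 4.
Differentiate: ansatz ord ≤ ord L₀ ⇒ L.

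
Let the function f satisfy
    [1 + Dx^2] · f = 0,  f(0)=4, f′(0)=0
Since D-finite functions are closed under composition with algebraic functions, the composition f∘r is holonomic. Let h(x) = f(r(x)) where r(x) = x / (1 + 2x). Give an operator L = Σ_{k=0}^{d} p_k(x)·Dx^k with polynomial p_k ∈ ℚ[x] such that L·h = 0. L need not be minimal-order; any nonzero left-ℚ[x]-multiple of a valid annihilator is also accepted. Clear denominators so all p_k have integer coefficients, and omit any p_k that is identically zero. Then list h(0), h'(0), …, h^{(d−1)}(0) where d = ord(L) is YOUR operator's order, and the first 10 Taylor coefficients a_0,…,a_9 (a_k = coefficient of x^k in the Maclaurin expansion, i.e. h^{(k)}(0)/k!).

L = 1 + (4 + 24·x + 48·x^2 + 32·x^3)·Dx + (1 + 8·x + 24·x^2 + 32·x^3 + 16·x^4)·Dx^2  (order 2).
h: a_k = 4, 0, -2, 8, -143/6, 188/3, -27601/180, 1787/5, -8095583/10080, 1103647/630, …
ICs: h(0) = 4, h′(0) = 0.

f: a_k = 4, 0, -2, 0, 1/6, 0, -1/180, 0, 1/10080, 0, …
f∘r: x↦r, Dx↦Dx/r' in L_f ⇒ L₀.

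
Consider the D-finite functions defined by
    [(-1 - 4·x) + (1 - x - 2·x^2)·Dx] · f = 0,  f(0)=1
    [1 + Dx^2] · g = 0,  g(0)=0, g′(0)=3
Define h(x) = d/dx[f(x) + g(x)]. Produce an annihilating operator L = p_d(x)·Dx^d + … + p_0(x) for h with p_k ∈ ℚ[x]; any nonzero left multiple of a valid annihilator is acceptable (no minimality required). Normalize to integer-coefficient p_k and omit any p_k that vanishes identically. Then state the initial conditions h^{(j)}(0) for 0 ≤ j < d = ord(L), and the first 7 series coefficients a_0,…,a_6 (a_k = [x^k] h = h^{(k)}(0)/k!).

f: a_k = 1, 1, 3, 5, 11, 21, 43, …
g: a_k = 0, 3, 0, -1/2, 0, 1/40, 0, …
L₀ := lclm(L_f,L_g); ord L₀ ≤ 1+2.
Derive L from L₀ (diff closure).
L = (270 + 1200·x + 2862·x^2 + 1860·x^3 + 1920·x^4 + 144·x^5 + 96·x^6) + (-31 - 115·x + 75·x^2 + 241·x^3 + 430·x^4 + 372·x^5 + 56·x^6 + 32·x^7)·Dx + (270 + 1200·x + 2862·x^2 + 1860·x^3 + 1920·x^4 + 144·x^5 + 96·x^6)·Dx^2 + (-31 - 115·x + 75·x^2 + 241·x^3 + 430·x^4 + 372·x^5 + 56·x^6 + 32·x^7)·Dx^3  (order 3).
h: a_k = 4, 6, 27/2, 44, 841/8, 258, 142799/240, …
ICs: h(0) = 4, h′(0) = 6, h′′(0) = 27.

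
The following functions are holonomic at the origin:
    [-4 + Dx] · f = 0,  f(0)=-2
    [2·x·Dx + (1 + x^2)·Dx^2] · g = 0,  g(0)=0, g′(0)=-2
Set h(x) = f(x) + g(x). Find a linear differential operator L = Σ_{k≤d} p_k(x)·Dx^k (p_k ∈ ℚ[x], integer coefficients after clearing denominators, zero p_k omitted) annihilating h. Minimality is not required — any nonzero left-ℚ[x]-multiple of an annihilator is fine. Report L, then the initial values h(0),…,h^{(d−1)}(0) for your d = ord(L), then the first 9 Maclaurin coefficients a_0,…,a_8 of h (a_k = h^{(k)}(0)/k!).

L = (4 - 16·x - 12·x^2 - 16·x^3)·Dx + (-9 - 13·x^2 - 8·x^4)·Dx^2 + (2 + x + 4·x^2 + x^3 + 2·x^4)·Dx^3  (order 3).
h: a_k = -2, -10, -16, -62/3, -64/3, -262/15, -512/45, -1958/315, -1024/315, …
ICs: h(0) = -2, h′(0) = -10, h′′(0) = -32.

f: a_k = -2, -8, -16, -64/3, -64/3, -256/15, -512/45, -2048/315, -1024/315, …
g: a_k = 0, -2, 0, 2/3, 0, -2/5, 0, 2/7, 0, …
L₀ := lclm(L_f,L_g); ord L₀ ≤ 1+2.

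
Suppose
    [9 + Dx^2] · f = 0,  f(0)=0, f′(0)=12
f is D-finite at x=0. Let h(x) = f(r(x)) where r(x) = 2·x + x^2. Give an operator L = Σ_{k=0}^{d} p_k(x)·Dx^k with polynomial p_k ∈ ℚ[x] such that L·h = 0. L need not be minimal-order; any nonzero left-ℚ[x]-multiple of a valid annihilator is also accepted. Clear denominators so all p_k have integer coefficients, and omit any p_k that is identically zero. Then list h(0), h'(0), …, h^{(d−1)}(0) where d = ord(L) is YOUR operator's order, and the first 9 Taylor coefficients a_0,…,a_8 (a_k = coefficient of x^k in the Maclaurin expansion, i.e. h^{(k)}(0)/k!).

L = (36 + 108·x + 108·x^2 + 36·x^3) - Dx + (1 + x)·Dx^2  (order 2).
h: a_k = 0, 24, 12, -144, -216, 756/5, 630, 14904/35, -2268/5, …
ICs: h(0) = 0, h′(0) = 24.

f: a_k = 0, 12, 0, -18, 0, 81/10, 0, -243/140, 0, …
Change of var in L_f (x↦r) gives L₀.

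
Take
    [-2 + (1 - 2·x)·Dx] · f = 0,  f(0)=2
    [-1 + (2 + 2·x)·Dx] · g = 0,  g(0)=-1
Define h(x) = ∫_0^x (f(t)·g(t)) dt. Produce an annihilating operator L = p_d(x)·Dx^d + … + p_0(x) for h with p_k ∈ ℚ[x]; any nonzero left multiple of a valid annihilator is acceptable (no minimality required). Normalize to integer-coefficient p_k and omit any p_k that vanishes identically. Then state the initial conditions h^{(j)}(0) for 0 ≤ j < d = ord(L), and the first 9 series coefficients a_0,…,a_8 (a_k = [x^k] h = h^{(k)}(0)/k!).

f: a_k = 2, 4, 8, 16, 32, 64, 128, 256, 512, …
g: a_k = -1, -1/2, 1/8, -1/16, 5/128, -7/256, 21/1024, -33/2048, 429/32768, …
f·g: L₀ = L_f ⊗_s L_g, ord ≤ 1·1.
∫: right-multiply L₀ by Dx.
L = (5 + 2·x)·Dx + (-2 + 2·x + 4·x^2)·Dx^2  (order 2).
h: a_k = 0, -2, -5/2, -13/4, -157/32, -2507/320, -3345/256, -80259/3584, -321069/8192, …
ICs: h(0) = 0, h′(0) = -2.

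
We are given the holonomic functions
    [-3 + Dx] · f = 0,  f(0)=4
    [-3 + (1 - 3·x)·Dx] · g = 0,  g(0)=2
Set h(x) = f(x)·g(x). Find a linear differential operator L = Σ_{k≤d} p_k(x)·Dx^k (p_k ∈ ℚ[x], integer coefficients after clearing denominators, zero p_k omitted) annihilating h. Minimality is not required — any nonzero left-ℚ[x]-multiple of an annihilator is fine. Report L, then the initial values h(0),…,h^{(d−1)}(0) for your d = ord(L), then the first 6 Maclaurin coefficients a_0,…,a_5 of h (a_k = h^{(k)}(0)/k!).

L = (6 - 9·x) + (-1 + 3·x)·Dx  (order 1).
h: a_k = 8, 48, 180, 576, 1755, 26406/5, …
ICs: h(0) = 8.

f: a_k = 4, 12, 18, 18, 27/2, 81/10, …
g: a_k = 2, 6, 18, 54, 162, 486, …
Sym-product of L_f,L_g gives L₀ (≤ ord 1).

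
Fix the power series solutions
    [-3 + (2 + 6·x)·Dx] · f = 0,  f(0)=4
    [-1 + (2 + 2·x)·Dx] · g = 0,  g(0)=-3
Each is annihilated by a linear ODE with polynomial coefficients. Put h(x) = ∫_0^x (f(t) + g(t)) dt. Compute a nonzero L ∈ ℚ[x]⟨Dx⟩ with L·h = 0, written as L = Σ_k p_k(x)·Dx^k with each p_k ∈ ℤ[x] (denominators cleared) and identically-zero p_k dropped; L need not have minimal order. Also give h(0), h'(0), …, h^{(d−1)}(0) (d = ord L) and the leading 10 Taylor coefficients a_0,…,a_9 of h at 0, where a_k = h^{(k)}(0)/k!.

L = -3·Dx + (8 + 12·x)·Dx^2 + (4 + 16·x + 12·x^2)·Dx^3  (order 3).
h: a_k = 0, 1, 9/4, -11/8, 105/64, -321/128, 2261/512, -8739/1024, 288585/16384, -1250821/32768, …
ICs: h(0) = 0, h′(0) = 1, h′′(0) = 9/2.

f: a_k = 4, 6, -9/2, 27/4, -405/32, 1701/64, -15309/256, 72171/512, -2814669/8192, 14073345/16384, …
g: a_k = -3, -3/2, 3/8, -3/16, 15/128, -21/256, 63/1024, -99/2048, 1287/32768, -2145/65536, …
L₀ := lclm(L_f,L_g); ord L₀ ≤ 1+1.
∫: right-multiply L₀ by Dx.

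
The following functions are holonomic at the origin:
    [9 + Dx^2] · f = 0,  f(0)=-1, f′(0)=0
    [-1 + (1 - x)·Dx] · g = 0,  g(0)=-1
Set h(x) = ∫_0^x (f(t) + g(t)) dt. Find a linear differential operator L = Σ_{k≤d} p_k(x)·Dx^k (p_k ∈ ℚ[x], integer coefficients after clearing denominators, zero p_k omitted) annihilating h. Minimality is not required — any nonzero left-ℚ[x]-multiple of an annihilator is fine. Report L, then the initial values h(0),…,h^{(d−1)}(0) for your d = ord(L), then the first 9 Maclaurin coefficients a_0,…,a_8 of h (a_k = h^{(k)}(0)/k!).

L = (-135 + 162·x - 81·x^2)·Dx + (99 - 261·x + 243·x^2 - 81·x^3)·Dx^2 + (-15 + 18·x - 9·x^2)·Dx^3 + (11 - 29·x + 27·x^2 - 9·x^3)·Dx^4  (order 4).
h: a_k = 0, -2, -1/2, 7/6, -1/4, -7/8, -1/6, 1/560, -1/8, …
ICs: h(0) = 0, h′(0) = -2, h′′(0) = -1, h′′′(0) = 7.

f: a_k = -1, 0, 9/2, 0, -27/8, 0, 81/80, 0, -729/4480, …
g: a_k = -1, -1, -1, -1, -1, -1, -1, -1, -1, …
Weyl lclm of L_f,L_g ⇒ L₀ (ord ≤ 3).
h=∫₀ˣh₀: take L = L₀·Dx.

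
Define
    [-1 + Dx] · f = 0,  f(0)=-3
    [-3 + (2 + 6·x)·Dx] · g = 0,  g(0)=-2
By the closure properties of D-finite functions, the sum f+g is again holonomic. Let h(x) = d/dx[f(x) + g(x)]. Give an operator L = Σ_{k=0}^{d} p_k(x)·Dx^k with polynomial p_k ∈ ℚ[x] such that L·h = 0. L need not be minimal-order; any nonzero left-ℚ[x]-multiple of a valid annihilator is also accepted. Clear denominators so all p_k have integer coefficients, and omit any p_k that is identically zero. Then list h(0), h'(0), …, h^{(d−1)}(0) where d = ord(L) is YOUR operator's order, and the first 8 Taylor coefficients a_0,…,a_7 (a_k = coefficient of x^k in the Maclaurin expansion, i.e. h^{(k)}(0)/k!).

f: a_k = -3, -3, -3/2, -1/2, -1/8, -1/40, -1/240, -1/1680, …
g: a_k = -2, -3, 9/4, -27/8, 405/64, -1701/128, 15309/512, -72171/1024, …
L₀ := lclm(L_f,L_g); ord L₀ ≤ 1+1.
h=h₀': d/dx-closure on L₀ ⇒ L.
L = (-33 - 18·x) + (23 - 24·x - 36·x^2)·Dx + (10 + 42·x + 36·x^2)·Dx^2  (order 2).
h: a_k = -6, 3/2, -93/8, 397/16, -8521/128, 229603/1280, -7578019/15360, 295540117/215040, …
ICs: h(0) = -6, h′(0) = 3/2.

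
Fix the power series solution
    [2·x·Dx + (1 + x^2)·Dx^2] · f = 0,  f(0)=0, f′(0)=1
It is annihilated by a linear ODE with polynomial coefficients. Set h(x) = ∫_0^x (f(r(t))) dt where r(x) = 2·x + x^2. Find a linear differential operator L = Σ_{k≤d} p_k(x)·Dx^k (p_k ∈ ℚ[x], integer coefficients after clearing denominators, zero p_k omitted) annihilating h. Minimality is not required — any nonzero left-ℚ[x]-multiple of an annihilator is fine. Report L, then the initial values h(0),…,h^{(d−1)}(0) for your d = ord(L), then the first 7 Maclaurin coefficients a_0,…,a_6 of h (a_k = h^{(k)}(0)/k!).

L = (-1 + 8·x + 16·x^2 + 12·x^3 + 3·x^4)·Dx^2 + (1 + x + 4·x^2 + 8·x^3 + 5·x^4 + x^5)·Dx^3  (order 3).
h: a_k = 0, 0, 1, 1/3, -2/3, -4/5, 11/15, …
ICs: h(0) = 0, h′(0) = 0, h′′(0) = 2.

f: a_k = 0, 1, 0, -1/3, 0, 1/5, 0, …
Substitute x→r, Dx→(1/r')Dx; clear ⇒ L₀.
h=∫₀ˣh₀: take L = L₀·Dx.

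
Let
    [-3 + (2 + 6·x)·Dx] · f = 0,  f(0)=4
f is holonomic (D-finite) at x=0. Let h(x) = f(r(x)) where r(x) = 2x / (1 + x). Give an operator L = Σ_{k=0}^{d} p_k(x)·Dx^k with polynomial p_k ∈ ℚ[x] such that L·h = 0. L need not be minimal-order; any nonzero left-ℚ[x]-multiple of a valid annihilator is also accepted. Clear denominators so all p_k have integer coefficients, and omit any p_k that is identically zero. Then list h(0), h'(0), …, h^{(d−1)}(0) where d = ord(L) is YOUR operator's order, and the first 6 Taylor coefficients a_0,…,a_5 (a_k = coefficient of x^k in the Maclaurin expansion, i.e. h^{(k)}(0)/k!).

L = -3 + (1 + 8·x + 7·x^2)·Dx  (order 1).
h: a_k = 4, 12, -30, 102, -861/2, 4137/2, …
ICs: h(0) = 4.

f: a_k = 4, 6, -9/2, 27/4, -405/32, 1701/64, …
f∘r: x↦r, Dx↦Dx/r' in L_f ⇒ L₀.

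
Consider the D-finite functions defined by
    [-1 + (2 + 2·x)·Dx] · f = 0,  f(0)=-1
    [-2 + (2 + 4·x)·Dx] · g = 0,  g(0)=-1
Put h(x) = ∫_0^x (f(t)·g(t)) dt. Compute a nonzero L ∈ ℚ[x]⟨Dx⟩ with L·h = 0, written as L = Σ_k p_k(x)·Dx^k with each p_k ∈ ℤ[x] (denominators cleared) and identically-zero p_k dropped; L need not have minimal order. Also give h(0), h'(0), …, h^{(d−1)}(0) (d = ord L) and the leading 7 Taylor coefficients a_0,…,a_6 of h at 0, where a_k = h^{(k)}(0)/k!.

L = (-3 - 4·x)·Dx + (2 + 6·x + 4·x^2)·Dx^2  (order 2).
h: a_k = 0, 1, 3/4, -1/24, 3/64, -37/640, 39/512, …
ICs: h(0) = 0, h′(0) = 1.

f: a_k = -1, -1/2, 1/8, -1/16, 5/128, -7/256, 21/1024, …
g: a_k = -1, -1, 1/2, -1/2, 5/8, -7/8, 21/16, …
f·g: L₀ = L_f ⊗_s L_g, ord ≤ 1·1.
h=∫₀ˣh₀: take L = L₀·Dx.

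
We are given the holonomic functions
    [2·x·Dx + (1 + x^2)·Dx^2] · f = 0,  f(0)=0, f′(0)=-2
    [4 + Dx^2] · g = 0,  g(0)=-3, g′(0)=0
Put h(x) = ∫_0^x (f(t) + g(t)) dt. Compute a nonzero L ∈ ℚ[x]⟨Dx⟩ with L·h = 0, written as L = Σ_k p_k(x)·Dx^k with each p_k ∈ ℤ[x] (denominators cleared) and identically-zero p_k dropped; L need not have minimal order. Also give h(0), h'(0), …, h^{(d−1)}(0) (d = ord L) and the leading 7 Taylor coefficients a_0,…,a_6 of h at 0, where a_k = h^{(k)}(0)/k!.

f: a_k = 0, -2, 0, 2/3, 0, -2/5, 0, …
g: a_k = -3, 0, 6, 0, -2, 0, 4/15, …
Sum ⇒ L₀ = lclm(L_f,L_g) in ℚ(x)⟨Dx⟩.
h=∫₀ˣh₀: take L = L₀·Dx.
L = (-32·x + 80·x^3 + 16·x^5)·Dx^2 + (4 + 32·x^2 + 36·x^4 + 8·x^6)·Dx^3 + (-8·x + 20·x^3 + 4·x^5)·Dx^4 + (1 + 8·x^2 + 9·x^4 + 2·x^6)·Dx^5  (order 5).
h: a_k = 0, -3, -1, 2, 1/6, -2/5, -1/15, …
ICs: h(0) = 0, h′(0) = -3, h′′(0) = -2, h′′′(0) = 12, h′′′′(0) = 4.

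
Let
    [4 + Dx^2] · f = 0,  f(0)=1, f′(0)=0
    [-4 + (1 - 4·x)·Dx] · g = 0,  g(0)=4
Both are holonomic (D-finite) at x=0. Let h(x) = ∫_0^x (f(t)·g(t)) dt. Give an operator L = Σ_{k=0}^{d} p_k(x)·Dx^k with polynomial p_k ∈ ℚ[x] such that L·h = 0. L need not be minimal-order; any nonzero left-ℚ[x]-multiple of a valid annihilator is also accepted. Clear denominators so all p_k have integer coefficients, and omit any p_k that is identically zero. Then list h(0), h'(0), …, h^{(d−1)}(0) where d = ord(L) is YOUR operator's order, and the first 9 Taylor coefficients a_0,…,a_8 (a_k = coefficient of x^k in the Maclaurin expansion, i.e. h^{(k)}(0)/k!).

f: a_k = 1, 0, -2, 0, 2/3, 0, -4/45, 0, 2/315, …
g: a_k = 4, 16, 64, 256, 1024, 4096, 16384, 65536, 262144, …
L₀ := L_f ⊗_s L_g (sym. prod.), ord ≤ 2.
h=∫h₀ ⇒ L = L₀·Dx.
L = (-4 + 16·x)·Dx + 8·Dx^2 + (-1 + 4·x)·Dx^3  (order 3).
h: a_k = 0, 4, 8, 56/3, 56, 2696/15, 5392/9, 92432/45, 323512/45, …
ICs: h(0) = 0, h′(0) = 4, h′′(0) = 16.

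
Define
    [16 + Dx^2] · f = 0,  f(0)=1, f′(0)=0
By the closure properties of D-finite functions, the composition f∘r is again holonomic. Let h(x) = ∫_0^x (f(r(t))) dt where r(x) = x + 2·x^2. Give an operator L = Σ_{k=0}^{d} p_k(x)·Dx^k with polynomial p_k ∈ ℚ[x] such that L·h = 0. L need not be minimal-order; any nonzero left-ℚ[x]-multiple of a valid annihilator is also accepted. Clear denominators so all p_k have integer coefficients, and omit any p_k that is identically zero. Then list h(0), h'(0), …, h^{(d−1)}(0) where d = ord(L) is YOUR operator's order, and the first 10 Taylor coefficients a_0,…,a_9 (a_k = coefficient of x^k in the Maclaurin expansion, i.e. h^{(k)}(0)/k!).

L = (16 + 192·x + 768·x^2 + 1024·x^3)·Dx - 4·Dx^2 + (1 + 4·x)·Dx^3  (order 3).
h: a_k = 0, 1, 0, -8/3, -8, -64/15, 128/9, 11264/315, 512/15, -53248/2835, …
ICs: h(0) = 0, h′(0) = 1, h′′(0) = 0.

f: a_k = 1, 0, -8, 0, 32/3, 0, -256/45, 0, 512/315, 0, …
Substitute x→r, Dx→(1/r')Dx; clear ⇒ L₀.
∫: right-multiply L₀ by Dx.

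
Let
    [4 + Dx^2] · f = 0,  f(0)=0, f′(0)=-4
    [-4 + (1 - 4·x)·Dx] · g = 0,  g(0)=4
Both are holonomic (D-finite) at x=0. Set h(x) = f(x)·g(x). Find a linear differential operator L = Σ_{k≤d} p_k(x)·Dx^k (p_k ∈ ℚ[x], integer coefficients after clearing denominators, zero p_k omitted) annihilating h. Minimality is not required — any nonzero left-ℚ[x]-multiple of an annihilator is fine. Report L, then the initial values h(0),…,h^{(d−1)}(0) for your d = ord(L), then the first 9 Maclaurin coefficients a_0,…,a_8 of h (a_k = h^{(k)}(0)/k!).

L = (-4 + 16·x) + 8·Dx + (-1 + 4·x)·Dx^2  (order 2).
h: a_k = 0, -16, -64, -736/3, -2944/3, -58912/15, -235648/15, -19794368/315, -79177472/315, …
ICs: h(0) = 0, h′(0) = -16.

f: a_k = 0, -4, 0, 8/3, 0, -8/15, 0, 16/315, 0, …
g: a_k = 4, 16, 64, 256, 1024, 4096, 16384, 65536, 262144, …
Sym-product of L_f,L_g gives L₀ (≤ ord 2).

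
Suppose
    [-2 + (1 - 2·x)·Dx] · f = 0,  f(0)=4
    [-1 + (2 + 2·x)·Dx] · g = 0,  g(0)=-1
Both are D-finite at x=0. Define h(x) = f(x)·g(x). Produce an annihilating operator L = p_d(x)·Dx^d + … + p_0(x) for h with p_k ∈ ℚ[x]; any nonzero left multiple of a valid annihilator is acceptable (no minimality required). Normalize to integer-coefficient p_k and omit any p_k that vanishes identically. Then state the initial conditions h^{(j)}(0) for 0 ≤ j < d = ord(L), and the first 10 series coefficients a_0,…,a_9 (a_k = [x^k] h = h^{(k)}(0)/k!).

f: a_k = 4, 8, 16, 32, 64, 128, 256, 512, 1024, 2048, …
g: a_k = -1, -1/2, 1/8, -1/16, 5/128, -7/256, 21/1024, -33/2048, 429/32768, -715/65536, …
Sym-product of L_f,L_g gives L₀ (≤ ord 1).
L = (5 + 2·x) + (-2 + 2·x + 4·x^2)·Dx  (order 1).
h: a_k = -4, -10, -39/2, -157/4, -2507/32, -10035/64, -80259/256, -321069/512, -10273779/8192, -41095831/16384, …
ICs: h(0) = -4.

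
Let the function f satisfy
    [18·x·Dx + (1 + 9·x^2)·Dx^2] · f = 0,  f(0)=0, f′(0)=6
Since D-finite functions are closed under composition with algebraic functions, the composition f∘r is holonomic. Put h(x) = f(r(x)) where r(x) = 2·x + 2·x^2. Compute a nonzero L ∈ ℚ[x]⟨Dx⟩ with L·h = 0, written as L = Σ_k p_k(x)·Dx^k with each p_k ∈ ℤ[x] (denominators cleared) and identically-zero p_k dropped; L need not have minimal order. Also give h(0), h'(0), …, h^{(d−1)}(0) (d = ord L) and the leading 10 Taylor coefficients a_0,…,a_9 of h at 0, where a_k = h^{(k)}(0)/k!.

L = (-2 + 72·x + 288·x^2 + 432·x^3 + 216·x^4)·Dx + (1 + 2·x + 36·x^2 + 144·x^3 + 180·x^4 + 72·x^5)·Dx^2  (order 2).
h: a_k = 0, 12, 12, -144, -432, 13392/5, 15408, -342144/7, -528768, 575424, …
ICs: h(0) = 0, h′(0) = 12.

f: a_k = 0, 6, 0, -18, 0, 486/5, 0, -4374/7, 0, 4374, …
f∘r: x↦r, Dx↦Dx/r' in L_f ⇒ L₀.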